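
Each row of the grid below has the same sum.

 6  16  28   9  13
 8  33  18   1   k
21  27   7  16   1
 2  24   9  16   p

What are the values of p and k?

p = 21, k = 12

Row 1 sums to 72 and so does row 3; that's the common total.
In row 4 the known cells total 51, leaving 72 − 51 = 21.
In row 2 the known cells total 60, leaving 72 − 60 = 12.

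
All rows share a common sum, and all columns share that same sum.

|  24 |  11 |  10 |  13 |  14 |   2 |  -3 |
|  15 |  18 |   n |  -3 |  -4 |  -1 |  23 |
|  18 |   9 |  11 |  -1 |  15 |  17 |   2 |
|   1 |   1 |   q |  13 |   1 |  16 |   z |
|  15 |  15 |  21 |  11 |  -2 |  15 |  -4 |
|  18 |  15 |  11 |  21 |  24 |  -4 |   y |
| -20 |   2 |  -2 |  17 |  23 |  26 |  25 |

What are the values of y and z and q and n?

y = -14, z = 42, q = -3, n = 23

Rows 1 and 3 both sum to 71, so that's the common total.
The known cells in row 2 total 48, leaving 71 − 48 = 23 for the blank.
The known cells in column 3 total 74, leaving 71 − 74 = -3 for the blank.
The known cells in row 6 total 85, leaving 71 − 85 = -14 for the blank.
The known cells in row 4 total 29, leaving 71 − 29 = 42 for the blank.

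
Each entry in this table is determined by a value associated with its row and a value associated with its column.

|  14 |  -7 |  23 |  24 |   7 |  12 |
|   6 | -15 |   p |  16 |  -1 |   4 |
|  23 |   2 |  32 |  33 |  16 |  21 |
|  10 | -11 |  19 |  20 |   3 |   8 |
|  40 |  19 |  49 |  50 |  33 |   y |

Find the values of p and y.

p = 15, y = 38

The difference between any two rows is the same in every column — this is an addition table with the headers hidden.
Row 2 minus row 1 is 16 − 24 = -8, so its entry in column 3 is 23 + (-8) = 15.
Row 5 minus row 1 is 50 − 24 = 26, so its entry in column 6 is 12 + 26 = 38.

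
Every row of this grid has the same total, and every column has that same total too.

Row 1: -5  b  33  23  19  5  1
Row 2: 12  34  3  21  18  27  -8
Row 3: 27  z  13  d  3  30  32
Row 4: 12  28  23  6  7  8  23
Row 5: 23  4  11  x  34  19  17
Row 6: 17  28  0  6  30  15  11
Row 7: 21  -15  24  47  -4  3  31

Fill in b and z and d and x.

Rows 2 and 4 both sum to 107, so that's the common total.
Row 1 has -5 + 33 + 23 + 19 + 5 + 1 = 76; the blank must be 107 − 76 = 31.
Column 2 has 31 + 34 + 28 + 4 + 28 − 15 = 110; the blank must be 107 − 110 = -3.
Row 3 has 27 − 3 + 13 + 3 + 30 + 32 = 102; the blank must be 107 − 102 = 5.
Row 5 has 23 + 4 + 11 + 34 + 19 + 17 = 108; the blank must be 107 − 108 = -1.

b = 31, z = -3, d = 5, x = -1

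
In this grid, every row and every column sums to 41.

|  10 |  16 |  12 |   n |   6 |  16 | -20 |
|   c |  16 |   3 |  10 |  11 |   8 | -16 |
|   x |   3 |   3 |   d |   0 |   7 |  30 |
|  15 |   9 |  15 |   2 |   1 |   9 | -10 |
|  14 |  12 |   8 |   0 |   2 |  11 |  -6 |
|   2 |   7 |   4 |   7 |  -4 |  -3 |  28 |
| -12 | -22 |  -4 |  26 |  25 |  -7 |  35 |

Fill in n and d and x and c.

n = 1, d = -5, x = 3, c = 9

The known cells in row 2 total 32, leaving 41 − 32 = 9 for the blank.
The known cells in row 1 total 40, leaving 41 − 40 = 1 for the blank.
The known cells in column 4 total 46, leaving 41 − 46 = -5 for the blank.
The known cells in row 3 total 38, leaving 41 − 38 = 3 for the blank.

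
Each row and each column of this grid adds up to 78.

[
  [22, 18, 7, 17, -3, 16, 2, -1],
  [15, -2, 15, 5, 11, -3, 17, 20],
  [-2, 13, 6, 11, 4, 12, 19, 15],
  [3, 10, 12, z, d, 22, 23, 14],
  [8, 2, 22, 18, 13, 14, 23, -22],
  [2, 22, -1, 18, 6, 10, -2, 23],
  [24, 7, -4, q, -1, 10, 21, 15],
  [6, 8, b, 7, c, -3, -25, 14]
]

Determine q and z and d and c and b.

Column 3: 7 + 15 + 6 + 12 + 22 − 1 − 4 = 57, so its missing entry is 78 − 57 = 21.
Row 8: 6 + 8 + 21 + 7 − 3 − 25 + 14 = 28, so its missing entry is 78 − 28 = 50.
Column 5: -3 + 11 + 4 + 13 + 6 − 1 + 50 = 80, so its missing entry is 78 − 80 = -2.
Row 4: 3 + 10 + 12 − 2 + 22 + 23 + 14 = 82, so its missing entry is 78 − 82 = -4.
Row 7: 24 + 7 − 4 − 1 + 10 + 21 + 15 = 72, so its missing entry is 78 − 72 = 6.

q = 6, z = -4, d = -2, c = 50, b = 21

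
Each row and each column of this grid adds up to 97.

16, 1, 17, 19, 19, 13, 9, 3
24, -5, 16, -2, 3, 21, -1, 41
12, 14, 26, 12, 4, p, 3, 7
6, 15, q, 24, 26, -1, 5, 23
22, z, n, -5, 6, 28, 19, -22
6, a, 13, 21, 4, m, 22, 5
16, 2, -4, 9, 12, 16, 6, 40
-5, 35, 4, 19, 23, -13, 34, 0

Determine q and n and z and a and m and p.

Row 4: 6 + 15 + 24 + 26 − 1 + 5 + 23 = 98, so its missing entry is 97 − 98 = -1.
Column 3: 17 + 16 + 26 − 1 + 13 − 4 + 4 = 71, so its missing entry is 97 − 71 = 26.
Row 3: 12 + 14 + 26 + 12 + 4 + 3 + 7 = 78, so its missing entry is 97 − 78 = 19.
Column 6: 13 + 21 + 19 − 1 + 28 + 16 − 13 = 83, so its missing entry is 97 − 83 = 14.
Row 6: 6 + 13 + 21 + 4 + 14 + 22 + 5 = 85, so its missing entry is 97 − 85 = 12.
Row 5: 22 + 26 − 5 + 6 + 28 + 19 − 22 = 74, so its missing entry is 97 − 74 = 23.

q = -1, n = 26, z = 23, a = 12, m = 14, p = 19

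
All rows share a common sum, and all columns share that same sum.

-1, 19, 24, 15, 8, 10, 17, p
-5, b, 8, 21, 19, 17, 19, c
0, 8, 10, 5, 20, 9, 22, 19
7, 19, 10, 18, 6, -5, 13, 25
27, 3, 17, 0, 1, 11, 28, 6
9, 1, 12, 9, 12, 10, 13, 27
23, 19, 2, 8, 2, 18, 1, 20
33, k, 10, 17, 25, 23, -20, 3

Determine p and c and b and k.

p = 1, c = -8, b = 22, k = 2

Rows 3 and 4 both sum to 93, so that's the common total.
The known cells in row 1 total 92, leaving 93 − 92 = 1 for the blank.
The known cells in column 8 total 101, leaving 93 − 101 = -8 for the blank.
The known cells in row 2 total 71, leaving 93 − 71 = 22 for the blank.
The known cells in row 8 total 91, leaving 93 − 91 = 2 for the blank.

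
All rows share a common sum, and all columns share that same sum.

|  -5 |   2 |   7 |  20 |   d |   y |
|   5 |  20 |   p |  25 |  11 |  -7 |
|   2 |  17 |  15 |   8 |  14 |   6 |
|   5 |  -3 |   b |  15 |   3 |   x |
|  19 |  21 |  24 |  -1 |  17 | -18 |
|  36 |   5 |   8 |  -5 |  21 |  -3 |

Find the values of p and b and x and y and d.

p = 8, b = 0, x = 42, y = 42, d = -4

Rows 3 and 5 both sum to 62, so that's the common total.
The known cells in row 2 total 54, leaving 62 − 54 = 8 for the blank.
The known cells in column 5 total 66, leaving 62 − 66 = -4 for the blank.
The known cells in row 1 total 20, leaving 62 − 20 = 42 for the blank.
The known cells in column 3 total 62, leaving 62 − 62 = 0 for the blank.
The known cells in row 4 total 20, leaving 62 − 20 = 42 for the blank.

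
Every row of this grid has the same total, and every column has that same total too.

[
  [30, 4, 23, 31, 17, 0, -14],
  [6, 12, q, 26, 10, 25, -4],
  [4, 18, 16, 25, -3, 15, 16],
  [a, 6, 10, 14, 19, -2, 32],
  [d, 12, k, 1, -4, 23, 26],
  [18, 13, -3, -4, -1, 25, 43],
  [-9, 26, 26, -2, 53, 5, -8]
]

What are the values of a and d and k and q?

Rows 1 and 3 both sum to 91, so that's the common total.
Row 2 has 6 + 12 + 26 + 10 + 25 − 4 = 75; the blank must be 91 − 75 = 16.
Column 3 has 23 + 16 + 16 + 10 − 3 + 26 = 88; the blank must be 91 − 88 = 3.
Row 5 has 12 + 3 + 1 − 4 + 23 + 26 = 61; the blank must be 91 − 61 = 30.
Row 4 has 6 + 10 + 14 + 19 − 2 + 32 = 79; the blank must be 91 − 79 = 12.

a = 12, d = 30, k = 3, q = 16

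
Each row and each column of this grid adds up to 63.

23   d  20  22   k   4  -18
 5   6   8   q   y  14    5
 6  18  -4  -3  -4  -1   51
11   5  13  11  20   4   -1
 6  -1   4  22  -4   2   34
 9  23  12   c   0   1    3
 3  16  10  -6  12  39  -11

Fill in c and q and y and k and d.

Column 2 has 6 + 18 + 5 − 1 + 23 + 16 = 67; the blank must be 63 − 67 = -4.
Row 1 has 23 − 4 + 20 + 22 + 4 − 18 = 47; the blank must be 63 − 47 = 16.
Column 5 has 16 − 4 + 20 − 4 + 0 + 12 = 40; the blank must be 63 − 40 = 23.
Row 6 has 9 + 23 + 12 + 0 + 1 + 3 = 48; the blank must be 63 − 48 = 15.
Row 2 has 5 + 6 + 8 + 23 + 14 + 5 = 61; the blank must be 63 − 61 = 2.

c = 15, q = 2, y = 23, k = 16, d = -4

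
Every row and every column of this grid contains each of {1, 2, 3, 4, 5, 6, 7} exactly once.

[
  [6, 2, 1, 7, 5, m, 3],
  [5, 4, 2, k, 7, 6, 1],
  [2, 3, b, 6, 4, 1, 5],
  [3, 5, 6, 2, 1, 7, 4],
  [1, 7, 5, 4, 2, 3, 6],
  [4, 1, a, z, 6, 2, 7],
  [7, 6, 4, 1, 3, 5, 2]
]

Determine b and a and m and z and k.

For row 1, column 6: row 1 already has {1, 2, 3, 5, 6, 7}; that leaves 4.
Cell (3,3): row 3 already has {1, 2, 3, 4, 5, 6} → 7.
For row 2, column 4: row 2 already has {1, 2, 4, 5, 6, 7}; that leaves 3.
For row 6, column 4: column 4 already has {1, 2, 3, 4, 6, 7}; that leaves 5.
Cell (6,3): row 6 already has {1, 2, 4, 5, 6, 7} → 3.

b = 7, a = 3, m = 4, z = 5, k = 3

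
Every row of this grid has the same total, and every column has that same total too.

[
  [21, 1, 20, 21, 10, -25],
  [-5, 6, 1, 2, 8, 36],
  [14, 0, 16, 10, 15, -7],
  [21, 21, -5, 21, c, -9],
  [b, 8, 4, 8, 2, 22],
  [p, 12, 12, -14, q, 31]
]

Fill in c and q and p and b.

c = -1, q = 14, p = -7, b = 4

Rows 1 and 2 both sum to 48, so that's the common total.
The known cells in row 5 total 44, leaving 48 − 44 = 4 for the blank.
The known cells in column 1 total 55, leaving 48 − 55 = -7 for the blank.
The known cells in row 6 total 34, leaving 48 − 34 = 14 for the blank.
The known cells in row 4 total 49, leaving 48 − 49 = -1 for the blank.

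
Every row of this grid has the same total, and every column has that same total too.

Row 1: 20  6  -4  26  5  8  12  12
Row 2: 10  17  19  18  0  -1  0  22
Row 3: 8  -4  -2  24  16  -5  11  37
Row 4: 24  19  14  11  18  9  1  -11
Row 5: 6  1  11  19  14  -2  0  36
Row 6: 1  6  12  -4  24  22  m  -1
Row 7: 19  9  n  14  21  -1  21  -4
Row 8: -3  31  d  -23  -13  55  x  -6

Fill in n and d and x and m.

n = 6, d = 29, x = 15, m = 25

Rows 1 and 2 both sum to 85, so that's the common total.
The known cells in row 7 total 79, leaving 85 − 79 = 6 for the blank.
The known cells in row 6 total 60, leaving 85 − 60 = 25 for the blank.
The known cells in column 7 total 70, leaving 85 − 70 = 15 for the blank.
The known cells in row 8 total 56, leaving 85 − 56 = 29 for the blank.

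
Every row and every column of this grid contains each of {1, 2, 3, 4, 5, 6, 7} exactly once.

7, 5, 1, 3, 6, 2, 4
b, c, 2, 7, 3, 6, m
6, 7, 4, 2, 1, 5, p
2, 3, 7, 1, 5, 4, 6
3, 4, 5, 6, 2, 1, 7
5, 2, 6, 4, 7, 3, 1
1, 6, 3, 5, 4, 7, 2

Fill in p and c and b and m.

p = 3, c = 1, b = 4, m = 5

For row 2, column 1: column 1 already has {1, 2, 3, 5, 6, 7}; that leaves 4.
At (row 2, col 2): column 2 already has {2, 3, 4, 5, 6, 7}, so the value is 1.
At (row 2, col 7): row 2 already has {1, 2, 3, 4, 6, 7}, so the value is 5.
At (row 3, col 7): row 3 already has {1, 2, 4, 5, 6, 7}, so the value is 3.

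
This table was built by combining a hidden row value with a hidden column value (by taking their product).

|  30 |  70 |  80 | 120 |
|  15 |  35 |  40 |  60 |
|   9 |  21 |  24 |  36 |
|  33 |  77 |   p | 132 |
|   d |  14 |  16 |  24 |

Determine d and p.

Each row is a constant multiple of every other row — this is a multiplication table with the headers hidden.
Row 5 is 14/70 = 1/5 times row 1, so its entry in column 1 is 30 × 1/5 = 6.
Row 4 is 77/70 = 11/10 times row 1, so its entry in column 3 is 80 × 11/10 = 88.

d = 6, p = 88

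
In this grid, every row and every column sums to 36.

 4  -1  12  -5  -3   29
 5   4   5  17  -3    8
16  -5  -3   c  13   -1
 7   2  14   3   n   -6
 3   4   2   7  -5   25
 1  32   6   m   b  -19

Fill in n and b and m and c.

n = 16, b = 18, m = -2, c = 16

Row 3 has 16 − 5 − 3 + 13 − 1 = 20; the blank must be 36 − 20 = 16.
Column 4 has -5 + 17 + 16 + 3 + 7 = 38; the blank must be 36 − 38 = -2.
Row 6 has 1 + 32 + 6 − 2 − 19 = 18; the blank must be 36 − 18 = 18.
Row 4 has 7 + 2 + 14 + 3 − 6 = 20; the blank must be 36 − 20 = 16.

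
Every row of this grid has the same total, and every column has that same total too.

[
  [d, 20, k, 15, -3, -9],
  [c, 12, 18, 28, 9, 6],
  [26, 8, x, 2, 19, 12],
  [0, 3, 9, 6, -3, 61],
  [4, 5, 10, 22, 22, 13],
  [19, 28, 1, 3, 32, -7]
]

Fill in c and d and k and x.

Rows 4 and 5 both sum to 76, so that's the common total.
The known cells in row 2 total 73, leaving 76 − 73 = 3 for the blank.
The known cells in row 3 total 67, leaving 76 − 67 = 9 for the blank.
The known cells in column 3 total 47, leaving 76 − 47 = 29 for the blank.
The known cells in row 1 total 52, leaving 76 − 52 = 24 for the blank.

c = 3, d = 24, k = 29, x = 9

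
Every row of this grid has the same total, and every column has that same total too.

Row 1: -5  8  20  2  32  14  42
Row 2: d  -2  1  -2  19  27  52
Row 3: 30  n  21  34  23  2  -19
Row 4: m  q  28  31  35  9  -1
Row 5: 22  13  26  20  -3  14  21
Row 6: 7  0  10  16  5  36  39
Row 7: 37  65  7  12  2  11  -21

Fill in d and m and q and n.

Rows 1 and 5 both sum to 113, so that's the common total.
The known cells in row 2 total 95, leaving 113 − 95 = 18 for the blank.
The known cells in row 3 total 91, leaving 113 − 91 = 22 for the blank.
The known cells in column 2 total 106, leaving 113 − 106 = 7 for the blank.
The known cells in row 4 total 109, leaving 113 − 109 = 4 for the blank.

d = 18, m = 4, q = 7, n = 22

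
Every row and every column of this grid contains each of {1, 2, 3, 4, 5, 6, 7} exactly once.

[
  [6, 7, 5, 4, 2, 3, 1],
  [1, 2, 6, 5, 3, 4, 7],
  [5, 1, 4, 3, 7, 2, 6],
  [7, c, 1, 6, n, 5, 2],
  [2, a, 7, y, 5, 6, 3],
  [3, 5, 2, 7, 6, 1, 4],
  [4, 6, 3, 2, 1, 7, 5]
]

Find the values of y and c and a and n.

y = 1, c = 3, a = 4, n = 4

For row 4, column 5: column 5 already has {1, 2, 3, 5, 6, 7}; that leaves 4.
Cell (4,2): row 4 already has {1, 2, 4, 5, 6, 7} → 3.
Cell (5,2): column 2 already has {1, 2, 3, 5, 6, 7} → 4.
For row 5, column 4: row 5 already has {2, 3, 4, 5, 6, 7}; that leaves 1.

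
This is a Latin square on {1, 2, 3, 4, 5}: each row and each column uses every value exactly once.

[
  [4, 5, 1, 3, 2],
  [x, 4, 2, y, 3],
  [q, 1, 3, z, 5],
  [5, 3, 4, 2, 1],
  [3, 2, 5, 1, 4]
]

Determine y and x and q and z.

At (row 3, col 4): row 3 is missing {2, 4} and column 4 is missing {4, 5}, so the value is 4.
Cell (2,4): column 4 already has {1, 2, 3, 4} → 5.
Cell (2,1): row 2 already has {2, 3, 4, 5} → 1.
For row 3, column 1: row 3 already has {1, 3, 4, 5}; that leaves 2.

y = 5, x = 1, q = 2, z = 4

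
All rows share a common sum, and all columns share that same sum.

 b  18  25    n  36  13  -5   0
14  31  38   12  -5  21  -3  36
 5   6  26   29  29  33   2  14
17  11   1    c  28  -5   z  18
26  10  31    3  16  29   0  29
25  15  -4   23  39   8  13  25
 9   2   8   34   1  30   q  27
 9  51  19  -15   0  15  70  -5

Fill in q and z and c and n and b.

Rows 2 and 3 both sum to 144, so that's the common total.
The known cells in column 1 total 105, leaving 144 − 105 = 39 for the blank.
The known cells in row 1 total 126, leaving 144 − 126 = 18 for the blank.
The known cells in column 4 total 104, leaving 144 − 104 = 40 for the blank.
The known cells in row 4 total 110, leaving 144 − 110 = 34 for the blank.
The known cells in row 7 total 111, leaving 144 − 111 = 33 for the blank.

q = 33, z = 34, c = 40, n = 18, b = 39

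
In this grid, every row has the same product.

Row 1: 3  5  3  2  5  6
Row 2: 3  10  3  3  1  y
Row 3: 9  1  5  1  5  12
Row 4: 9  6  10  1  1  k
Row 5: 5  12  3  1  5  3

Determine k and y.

Rows 3 and 5 each multiply to 2700, so every row has product 2700.
Row 4: 9×6×10×1×1 = 540, so the missing entry is 2700 ÷ 540 = 5.
Row 2: 3×10×3×3×1 = 270, so the missing entry is 2700 ÷ 270 = 10.

k = 5, y = 10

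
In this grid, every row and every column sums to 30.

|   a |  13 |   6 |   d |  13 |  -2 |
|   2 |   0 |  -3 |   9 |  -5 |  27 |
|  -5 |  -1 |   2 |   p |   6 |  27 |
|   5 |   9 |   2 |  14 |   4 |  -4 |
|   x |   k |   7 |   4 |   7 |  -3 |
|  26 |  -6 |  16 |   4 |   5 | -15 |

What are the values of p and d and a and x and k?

p = 1, d = -2, a = 2, x = 0, k = 15

The known cells in row 3 total 29, leaving 30 − 29 = 1 for the blank.
The known cells in column 4 total 32, leaving 30 − 32 = -2 for the blank.
The known cells in row 1 total 28, leaving 30 − 28 = 2 for the blank.
The known cells in column 1 total 30, leaving 30 − 30 = 0 for the blank.
The known cells in row 5 total 15, leaving 30 − 15 = 15 for the blank.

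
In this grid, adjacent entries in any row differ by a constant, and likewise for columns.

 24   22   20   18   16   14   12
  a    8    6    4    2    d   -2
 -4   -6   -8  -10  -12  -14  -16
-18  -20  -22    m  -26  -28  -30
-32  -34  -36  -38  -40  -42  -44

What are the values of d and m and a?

d = 0, m = -24, a = 10

Along each row the entries change by -2 per step; down each column they change by -14.
Row 2: from 8 at column 2, stepping by -2 to column 6 gives 0.
Row 4: from -18 at column 1, stepping by -2 to column 4 gives -24.
Row 2: from 8 at column 2, stepping by -2 to column 1 gives 10.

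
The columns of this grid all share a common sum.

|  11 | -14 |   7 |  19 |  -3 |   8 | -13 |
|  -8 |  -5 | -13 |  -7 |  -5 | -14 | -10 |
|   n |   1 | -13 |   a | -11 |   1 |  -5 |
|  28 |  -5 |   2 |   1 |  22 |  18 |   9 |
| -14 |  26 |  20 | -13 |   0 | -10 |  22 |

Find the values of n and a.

Column 2 sums to 3 and so does column 5; that's the common total.
In column 1 the known cells total 17, leaving 3 − 17 = -14.
In column 4 the known cells total 0, leaving 3 − 0 = 3.

n = -14, a = 3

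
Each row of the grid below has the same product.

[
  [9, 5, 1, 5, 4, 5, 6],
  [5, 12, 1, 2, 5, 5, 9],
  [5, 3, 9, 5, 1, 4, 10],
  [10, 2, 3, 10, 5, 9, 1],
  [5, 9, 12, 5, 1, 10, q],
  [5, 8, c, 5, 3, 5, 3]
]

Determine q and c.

Rows 3 and 4 each multiply to 27000, so every row has product 27000.
Row 5: 5×9×12×5×1×10 = 27000, so the missing entry is 27000 ÷ 27000 = 1.
Row 6: 5×8×5×3×5×3 = 9000, so the missing entry is 27000 ÷ 9000 = 3.

q = 1, c = 3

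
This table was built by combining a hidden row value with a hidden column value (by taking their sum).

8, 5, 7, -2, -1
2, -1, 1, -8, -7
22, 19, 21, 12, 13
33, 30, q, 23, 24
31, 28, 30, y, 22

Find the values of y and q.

y = 21, q = 32

The difference between any two rows is the same in every column — this is an addition table with the headers hidden.
Row 5 minus row 1 is 22 − (-1) = 23, so its entry in column 4 is -2 + 23 = 21.
Row 4 minus row 1 is 24 − (-1) = 25, so its entry in column 3 is 7 + 25 = 32.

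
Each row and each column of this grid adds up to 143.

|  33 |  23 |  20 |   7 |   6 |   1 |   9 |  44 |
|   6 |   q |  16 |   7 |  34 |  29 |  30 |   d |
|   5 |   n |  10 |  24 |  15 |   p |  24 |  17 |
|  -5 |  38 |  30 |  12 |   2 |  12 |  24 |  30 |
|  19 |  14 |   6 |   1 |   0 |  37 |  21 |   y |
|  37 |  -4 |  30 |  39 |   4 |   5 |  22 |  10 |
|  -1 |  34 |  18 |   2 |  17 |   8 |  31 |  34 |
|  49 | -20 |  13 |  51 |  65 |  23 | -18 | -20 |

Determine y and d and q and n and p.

Column 6 has 1 + 29 + 12 + 37 + 5 + 8 + 23 = 115; the blank must be 143 − 115 = 28.
Row 3 has 5 + 10 + 24 + 15 + 28 + 24 + 17 = 123; the blank must be 143 − 123 = 20.
Column 2 has 23 + 20 + 38 + 14 − 4 + 34 − 20 = 105; the blank must be 143 − 105 = 38.
Row 2 has 6 + 38 + 16 + 7 + 34 + 29 + 30 = 160; the blank must be 143 − 160 = -17.
Row 5 has 19 + 14 + 6 + 1 + 0 + 37 + 21 = 98; the blank must be 143 − 98 = 45.

y = 45, d = -17, q = 38, n = 20, p = 28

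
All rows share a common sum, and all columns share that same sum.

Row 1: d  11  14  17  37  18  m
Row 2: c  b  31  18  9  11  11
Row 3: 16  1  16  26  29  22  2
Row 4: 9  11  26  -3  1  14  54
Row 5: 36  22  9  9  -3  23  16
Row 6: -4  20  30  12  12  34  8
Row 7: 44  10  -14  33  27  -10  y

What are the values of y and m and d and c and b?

Rows 3 and 4 both sum to 112, so that's the common total.
The known cells in column 2 total 75, leaving 112 − 75 = 37 for the blank.
The known cells in row 2 total 117, leaving 112 − 117 = -5 for the blank.
The known cells in column 1 total 96, leaving 112 − 96 = 16 for the blank.
The known cells in row 1 total 113, leaving 112 − 113 = -1 for the blank.
The known cells in row 7 total 90, leaving 112 − 90 = 22 for the blank.

y = 22, m = -1, d = 16, c = -5, b = 37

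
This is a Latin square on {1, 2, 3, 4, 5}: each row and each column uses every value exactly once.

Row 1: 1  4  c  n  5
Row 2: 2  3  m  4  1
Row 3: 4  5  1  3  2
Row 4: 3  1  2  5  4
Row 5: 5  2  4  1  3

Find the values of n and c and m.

At (row 2, col 3): row 2 already has {1, 2, 3, 4}, so the value is 5.
For row 1, column 3: column 3 already has {1, 2, 4, 5}; that leaves 3.
At (row 1, col 4): row 1 already has {1, 3, 4, 5}, so the value is 2.

n = 2, c = 3, m = 5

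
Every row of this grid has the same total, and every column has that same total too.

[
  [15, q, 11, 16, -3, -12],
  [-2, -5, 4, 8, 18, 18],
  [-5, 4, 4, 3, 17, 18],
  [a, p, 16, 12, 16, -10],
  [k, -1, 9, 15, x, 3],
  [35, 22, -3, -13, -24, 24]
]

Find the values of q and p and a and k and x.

q = 14, p = 7, a = 0, k = -2, x = 17

Rows 2 and 3 both sum to 41, so that's the common total.
Row 1 has 15 + 11 + 16 − 3 − 12 = 27; the blank must be 41 − 27 = 14.
Column 5 has -3 + 18 + 17 + 16 − 24 = 24; the blank must be 41 − 24 = 17.
Row 5 has -1 + 9 + 15 + 17 + 3 = 43; the blank must be 41 − 43 = -2.
Column 2 has 14 − 5 + 4 − 1 + 22 = 34; the blank must be 41 − 34 = 7.
Row 4 has 7 + 16 + 12 + 16 − 10 = 41; the blank must be 41 − 41 = 0.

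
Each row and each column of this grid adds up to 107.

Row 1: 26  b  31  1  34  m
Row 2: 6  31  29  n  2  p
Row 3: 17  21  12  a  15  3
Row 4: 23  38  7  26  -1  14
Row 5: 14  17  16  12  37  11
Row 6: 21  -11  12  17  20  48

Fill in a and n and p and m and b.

a = 39, n = 12, p = 27, m = 4, b = 11

The known cells in column 2 total 96, leaving 107 − 96 = 11 for the blank.
The known cells in row 3 total 68, leaving 107 − 68 = 39 for the blank.
The known cells in row 1 total 103, leaving 107 − 103 = 4 for the blank.
The known cells in column 6 total 80, leaving 107 − 80 = 27 for the blank.
The known cells in row 2 total 95, leaving 107 − 95 = 12 for the blank.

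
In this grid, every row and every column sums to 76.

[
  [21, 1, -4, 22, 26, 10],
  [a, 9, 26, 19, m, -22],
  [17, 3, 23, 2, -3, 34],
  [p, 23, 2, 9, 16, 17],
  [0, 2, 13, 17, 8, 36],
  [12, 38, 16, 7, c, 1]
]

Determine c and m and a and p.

The known cells in row 6 total 74, leaving 76 − 74 = 2 for the blank.
The known cells in column 5 total 49, leaving 76 − 49 = 27 for the blank.
The known cells in row 2 total 59, leaving 76 − 59 = 17 for the blank.
The known cells in row 4 total 67, leaving 76 − 67 = 9 for the blank.

c = 2, m = 27, a = 17, p = 9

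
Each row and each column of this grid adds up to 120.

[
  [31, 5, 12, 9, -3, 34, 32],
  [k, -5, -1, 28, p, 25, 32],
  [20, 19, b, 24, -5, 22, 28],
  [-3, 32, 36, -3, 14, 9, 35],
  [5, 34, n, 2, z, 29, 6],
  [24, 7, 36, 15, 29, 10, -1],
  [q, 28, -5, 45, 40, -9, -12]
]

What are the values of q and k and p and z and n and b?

The known cells in row 3 total 108, leaving 120 − 108 = 12 for the blank.
The known cells in column 3 total 90, leaving 120 − 90 = 30 for the blank.
The known cells in row 5 total 106, leaving 120 − 106 = 14 for the blank.
The known cells in column 5 total 89, leaving 120 − 89 = 31 for the blank.
The known cells in row 7 total 87, leaving 120 − 87 = 33 for the blank.
The known cells in row 2 total 110, leaving 120 − 110 = 10 for the blank.

q = 33, k = 10, p = 31, z = 14, n = 30, b = 12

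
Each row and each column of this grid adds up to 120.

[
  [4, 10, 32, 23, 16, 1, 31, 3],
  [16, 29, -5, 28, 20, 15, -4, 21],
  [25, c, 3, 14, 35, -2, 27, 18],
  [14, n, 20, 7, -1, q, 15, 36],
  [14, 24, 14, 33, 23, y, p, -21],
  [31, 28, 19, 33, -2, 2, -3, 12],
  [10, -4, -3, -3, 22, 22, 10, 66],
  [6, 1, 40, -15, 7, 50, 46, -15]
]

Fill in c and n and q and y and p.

Row 3 has 25 + 3 + 14 + 35 − 2 + 27 + 18 = 120; the blank must be 120 − 120 = 0.
Column 2 has 10 + 29 + 0 + 24 + 28 − 4 + 1 = 88; the blank must be 120 − 88 = 32.
Column 7 has 31 − 4 + 27 + 15 − 3 + 10 + 46 = 122; the blank must be 120 − 122 = -2.
Row 5 has 14 + 24 + 14 + 33 + 23 − 2 − 21 = 85; the blank must be 120 − 85 = 35.
Row 4 has 14 + 32 + 20 + 7 − 1 + 15 + 36 = 123; the blank must be 120 − 123 = -3.

c = 0, n = 32, q = -3, y = 35, p = -2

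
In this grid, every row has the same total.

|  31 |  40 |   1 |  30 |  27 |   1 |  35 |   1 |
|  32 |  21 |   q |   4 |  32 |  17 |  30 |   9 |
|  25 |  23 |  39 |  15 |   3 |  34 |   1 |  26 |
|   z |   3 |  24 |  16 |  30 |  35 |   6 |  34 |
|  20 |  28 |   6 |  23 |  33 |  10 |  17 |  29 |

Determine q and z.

Rows 1 and 5 both add up to 166, so every row sums to 166.
Row 2: 32 + 21 + 4 + 32 + 17 + 30 + 9 = 145, so the missing entry is 166 − 145 = 21.
Row 4: 3 + 24 + 16 + 30 + 35 + 6 + 34 = 148, so the missing entry is 166 − 148 = 18.

q = 21, z = 18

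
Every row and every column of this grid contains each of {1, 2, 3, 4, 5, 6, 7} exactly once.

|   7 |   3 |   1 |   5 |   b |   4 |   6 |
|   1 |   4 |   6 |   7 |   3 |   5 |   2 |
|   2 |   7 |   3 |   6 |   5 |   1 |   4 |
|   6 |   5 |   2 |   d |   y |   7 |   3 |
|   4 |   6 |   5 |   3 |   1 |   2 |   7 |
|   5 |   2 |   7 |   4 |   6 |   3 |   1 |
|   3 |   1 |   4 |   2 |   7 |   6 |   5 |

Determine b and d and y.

b = 2, d = 1, y = 4

At (row 4, col 4): column 4 already has {2, 3, 4, 5, 6, 7}, so the value is 1.
At (row 1, col 5): row 1 already has {1, 3, 4, 5, 6, 7}, so the value is 2.
At (row 4, col 5): row 4 already has {1, 2, 3, 5, 6, 7}, so the value is 4.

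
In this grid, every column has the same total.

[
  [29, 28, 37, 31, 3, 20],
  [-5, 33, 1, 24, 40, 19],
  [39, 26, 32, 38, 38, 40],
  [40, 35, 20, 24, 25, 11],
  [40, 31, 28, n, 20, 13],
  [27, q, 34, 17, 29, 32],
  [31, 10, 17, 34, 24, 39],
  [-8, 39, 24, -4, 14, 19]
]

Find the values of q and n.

q = -9, n = 29

The complete columns each total 193.
Column 2 is missing 193 − 202 = -9 (since 28 + 33 + 26 + 35 + 31 + 10 + 39 = 202).
Column 4 is missing 193 − 164 = 29 (since 31 + 24 + 38 + 24 + 17 + 34 − 4 = 164).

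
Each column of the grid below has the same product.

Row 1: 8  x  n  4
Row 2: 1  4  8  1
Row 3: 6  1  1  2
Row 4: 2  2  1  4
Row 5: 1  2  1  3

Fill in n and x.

Columns 1 and 4 each multiply to 96, so every column has product 96.
Column 3: 8×1×1×1 = 8, so the missing entry is 96 ÷ 8 = 12.
Column 2: 4×1×2×2 = 16, so the missing entry is 96 ÷ 16 = 6.

n = 12, x = 6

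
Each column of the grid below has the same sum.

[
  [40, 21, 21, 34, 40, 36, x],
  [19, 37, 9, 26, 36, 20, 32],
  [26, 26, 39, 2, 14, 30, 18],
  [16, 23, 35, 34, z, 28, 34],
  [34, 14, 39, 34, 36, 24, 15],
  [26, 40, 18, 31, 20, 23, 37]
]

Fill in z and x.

z = 15, x = 25

Columns 1 and 2 both add up to 161, so every column sums to 161.
Column 5: 40 + 36 + 14 + 36 + 20 = 146, so the missing entry is 161 − 146 = 15.
Column 7: 32 + 18 + 34 + 15 + 37 = 136, so the missing entry is 161 − 136 = 25.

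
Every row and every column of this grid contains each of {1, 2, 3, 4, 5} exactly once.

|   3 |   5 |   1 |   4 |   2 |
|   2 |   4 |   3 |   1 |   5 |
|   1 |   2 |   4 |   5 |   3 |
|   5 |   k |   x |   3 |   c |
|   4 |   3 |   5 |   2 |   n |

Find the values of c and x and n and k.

For row 4, column 2: column 2 already has {2, 3, 4, 5}; that leaves 1.
At (row 4, col 3): column 3 already has {1, 3, 4, 5}, so the value is 2.
Cell (4,5): row 4 already has {1, 2, 3, 5} → 4.
At (row 5, col 5): row 5 already has {2, 3, 4, 5}, so the value is 1.

c = 4, x = 2, n = 1, k = 1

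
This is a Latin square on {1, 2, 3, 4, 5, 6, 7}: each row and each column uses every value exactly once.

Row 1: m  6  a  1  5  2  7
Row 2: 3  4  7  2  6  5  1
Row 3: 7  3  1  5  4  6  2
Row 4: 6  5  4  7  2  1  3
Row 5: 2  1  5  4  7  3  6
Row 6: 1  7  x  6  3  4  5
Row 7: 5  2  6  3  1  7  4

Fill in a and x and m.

For row 1, column 1: column 1 already has {1, 2, 3, 5, 6, 7}; that leaves 4.
Cell (1,3): row 1 already has {1, 2, 4, 5, 6, 7} → 3.
At (row 6, col 3): row 6 already has {1, 3, 4, 5, 6, 7}, so the value is 2.

a = 3, x = 2, m = 4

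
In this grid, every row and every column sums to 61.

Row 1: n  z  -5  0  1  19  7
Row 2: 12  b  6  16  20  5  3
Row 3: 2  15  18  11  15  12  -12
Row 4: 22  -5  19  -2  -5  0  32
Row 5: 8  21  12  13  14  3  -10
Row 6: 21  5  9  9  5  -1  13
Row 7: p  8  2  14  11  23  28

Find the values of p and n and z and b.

p = -25, n = 21, z = 18, b = -1

The known cells in row 2 total 62, leaving 61 − 62 = -1 for the blank.
The known cells in column 2 total 43, leaving 61 − 43 = 18 for the blank.
The known cells in row 1 total 40, leaving 61 − 40 = 21 for the blank.
The known cells in row 7 total 86, leaving 61 − 86 = -25 for the blank.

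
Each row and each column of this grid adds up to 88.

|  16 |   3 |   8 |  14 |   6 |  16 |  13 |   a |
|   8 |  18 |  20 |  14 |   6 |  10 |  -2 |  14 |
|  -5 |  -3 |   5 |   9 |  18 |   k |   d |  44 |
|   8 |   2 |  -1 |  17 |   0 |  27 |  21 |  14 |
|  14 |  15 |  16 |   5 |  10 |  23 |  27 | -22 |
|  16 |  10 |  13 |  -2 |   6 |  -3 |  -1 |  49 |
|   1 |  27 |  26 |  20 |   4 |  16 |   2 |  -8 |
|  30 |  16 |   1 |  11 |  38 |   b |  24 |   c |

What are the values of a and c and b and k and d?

Row 1: 16 + 3 + 8 + 14 + 6 + 16 + 13 = 76, so its missing entry is 88 − 76 = 12.
Column 8: 12 + 14 + 44 + 14 − 22 + 49 − 8 = 103, so its missing entry is 88 − 103 = -15.
Column 7: 13 − 2 + 21 + 27 − 1 + 2 + 24 = 84, so its missing entry is 88 − 84 = 4.
Row 8: 30 + 16 + 1 + 11 + 38 + 24 − 15 = 105, so its missing entry is 88 − 105 = -17.
Row 3: -5 − 3 + 5 + 9 + 18 + 4 + 44 = 72, so its missing entry is 88 − 72 = 16.

a = 12, c = -15, b = -17, k = 16, d = 4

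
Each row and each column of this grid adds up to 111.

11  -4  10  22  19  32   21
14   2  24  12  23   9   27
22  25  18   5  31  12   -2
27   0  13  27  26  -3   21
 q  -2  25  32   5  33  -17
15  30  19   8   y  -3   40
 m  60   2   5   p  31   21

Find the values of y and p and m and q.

y = 2, p = 5, m = -13, q = 35

Row 6: 15 + 30 + 19 + 8 − 3 + 40 = 109, so its missing entry is 111 − 109 = 2.
Row 5: -2 + 25 + 32 + 5 + 33 − 17 = 76, so its missing entry is 111 − 76 = 35.
Column 5: 19 + 23 + 31 + 26 + 5 + 2 = 106, so its missing entry is 111 − 106 = 5.
Row 7: 60 + 2 + 5 + 5 + 31 + 21 = 124, so its missing entry is 111 − 124 = -13.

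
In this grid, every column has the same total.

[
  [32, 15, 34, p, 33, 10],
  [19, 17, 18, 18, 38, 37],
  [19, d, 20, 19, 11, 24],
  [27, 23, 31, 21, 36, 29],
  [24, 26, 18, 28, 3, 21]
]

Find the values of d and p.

d = 40, p = 35

The complete columns each total 121.
Column 2 is missing 121 − 81 = 40 (since 15 + 17 + 23 + 26 = 81).
Column 4 is missing 121 − 86 = 35 (since 18 + 19 + 21 + 28 = 86).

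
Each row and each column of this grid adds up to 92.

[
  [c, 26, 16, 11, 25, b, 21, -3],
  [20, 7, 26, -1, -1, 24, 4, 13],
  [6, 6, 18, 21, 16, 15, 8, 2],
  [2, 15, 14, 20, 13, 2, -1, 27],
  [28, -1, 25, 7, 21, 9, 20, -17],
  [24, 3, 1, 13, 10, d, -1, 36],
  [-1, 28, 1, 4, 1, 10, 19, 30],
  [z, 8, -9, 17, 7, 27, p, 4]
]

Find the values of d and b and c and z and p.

d = 6, b = -1, c = -3, z = 16, p = 22

Row 6 has 24 + 3 + 1 + 13 + 10 − 1 + 36 = 86; the blank must be 92 − 86 = 6.
Column 7 has 21 + 4 + 8 − 1 + 20 − 1 + 19 = 70; the blank must be 92 − 70 = 22.
Row 8 has 8 − 9 + 17 + 7 + 27 + 22 + 4 = 76; the blank must be 92 − 76 = 16.
Column 1 has 20 + 6 + 2 + 28 + 24 − 1 + 16 = 95; the blank must be 92 − 95 = -3.
Row 1 has -3 + 26 + 16 + 11 + 25 + 21 − 3 = 93; the blank must be 92 − 93 = -1.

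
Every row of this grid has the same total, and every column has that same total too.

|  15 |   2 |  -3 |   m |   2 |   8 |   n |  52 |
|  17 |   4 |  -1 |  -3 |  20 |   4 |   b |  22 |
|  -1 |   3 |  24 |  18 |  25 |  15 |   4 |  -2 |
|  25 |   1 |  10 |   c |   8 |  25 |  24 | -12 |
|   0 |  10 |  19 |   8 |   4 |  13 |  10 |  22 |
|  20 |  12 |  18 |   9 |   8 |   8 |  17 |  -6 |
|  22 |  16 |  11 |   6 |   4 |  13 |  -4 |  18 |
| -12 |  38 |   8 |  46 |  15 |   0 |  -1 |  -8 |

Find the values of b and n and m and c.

b = 23, n = 13, m = -3, c = 5

Rows 3 and 5 both sum to 86, so that's the common total.
The known cells in row 2 total 63, leaving 86 − 63 = 23 for the blank.
The known cells in row 4 total 81, leaving 86 − 81 = 5 for the blank.
The known cells in column 4 total 89, leaving 86 − 89 = -3 for the blank.
The known cells in row 1 total 73, leaving 86 − 73 = 13 for the blank.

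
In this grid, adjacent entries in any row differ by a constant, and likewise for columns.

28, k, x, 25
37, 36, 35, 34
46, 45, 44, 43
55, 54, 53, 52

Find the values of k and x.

k = 27, x = 26

Along each row the entries change by -1 per step; down each column they change by 9.
Row 1: from 28 at column 1, stepping by -1 to column 2 gives 27.
Row 1: from 28 at column 1, stepping by -1 to column 3 gives 26.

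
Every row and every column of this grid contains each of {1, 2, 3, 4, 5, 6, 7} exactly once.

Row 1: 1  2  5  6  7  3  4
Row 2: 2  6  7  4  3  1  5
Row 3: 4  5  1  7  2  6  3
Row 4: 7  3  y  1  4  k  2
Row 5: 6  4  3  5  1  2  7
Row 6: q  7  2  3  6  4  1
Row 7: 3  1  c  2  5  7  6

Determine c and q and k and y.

c = 4, q = 5, k = 5, y = 6

Cell (6,1): row 6 already has {1, 2, 3, 4, 6, 7} → 5.
For row 4, column 6: column 6 already has {1, 2, 3, 4, 6, 7}; that leaves 5.
At (row 4, col 3): row 4 already has {1, 2, 3, 4, 5, 7}, so the value is 6.
For row 7, column 3: row 7 already has {1, 2, 3, 5, 6, 7}; that leaves 4.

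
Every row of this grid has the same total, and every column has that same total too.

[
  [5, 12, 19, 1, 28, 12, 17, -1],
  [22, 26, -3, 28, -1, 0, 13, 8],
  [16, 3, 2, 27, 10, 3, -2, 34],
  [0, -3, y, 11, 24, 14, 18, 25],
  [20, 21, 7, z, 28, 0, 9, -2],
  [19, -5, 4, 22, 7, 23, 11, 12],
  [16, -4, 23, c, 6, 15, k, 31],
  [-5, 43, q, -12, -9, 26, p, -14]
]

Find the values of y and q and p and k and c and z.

y = 4, q = 37, p = 27, k = 0, c = 6, z = 10

Rows 1 and 2 both sum to 93, so that's the common total.
Row 5: 20 + 21 + 7 + 28 + 0 + 9 − 2 = 83, so its missing entry is 93 − 83 = 10.
Row 4: 0 − 3 + 11 + 24 + 14 + 18 + 25 = 89, so its missing entry is 93 − 89 = 4.
Column 3: 19 − 3 + 2 + 4 + 7 + 4 + 23 = 56, so its missing entry is 93 − 56 = 37.
Row 8: -5 + 43 + 37 − 12 − 9 + 26 − 14 = 66, so its missing entry is 93 − 66 = 27.
Column 7: 17 + 13 − 2 + 18 + 9 + 11 + 27 = 93, so its missing entry is 93 − 93 = 0.
Row 7: 16 − 4 + 23 + 6 + 15 + 0 + 31 = 87, so its missing entry is 93 − 87 = 6.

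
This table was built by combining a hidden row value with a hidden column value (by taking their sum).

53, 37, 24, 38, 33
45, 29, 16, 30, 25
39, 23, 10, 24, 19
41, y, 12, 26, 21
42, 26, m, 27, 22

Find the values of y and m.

y = 25, m = 13

The difference between any two rows is the same in every column — this is an addition table with the headers hidden.
Row 4 minus row 1 is 41 − 53 = -12, so its entry in column 2 is 37 + (-12) = 25.
Row 5 minus row 1 is 42 − 53 = -11, so its entry in column 3 is 24 + (-11) = 13.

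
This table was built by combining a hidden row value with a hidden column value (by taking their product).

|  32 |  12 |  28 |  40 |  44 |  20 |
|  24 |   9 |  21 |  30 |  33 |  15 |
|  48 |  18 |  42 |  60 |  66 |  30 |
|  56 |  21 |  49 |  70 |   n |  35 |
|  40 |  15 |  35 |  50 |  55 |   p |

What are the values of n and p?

Each row is a constant multiple of every other row — this is a multiplication table with the headers hidden.
Row 4 is 21/12 = 7/4 times row 1, so its entry in column 5 is 44 × 7/4 = 77.
Row 5 is 15/12 = 5/4 times row 1, so its entry in column 6 is 20 × 5/4 = 25.

n = 77, p = 25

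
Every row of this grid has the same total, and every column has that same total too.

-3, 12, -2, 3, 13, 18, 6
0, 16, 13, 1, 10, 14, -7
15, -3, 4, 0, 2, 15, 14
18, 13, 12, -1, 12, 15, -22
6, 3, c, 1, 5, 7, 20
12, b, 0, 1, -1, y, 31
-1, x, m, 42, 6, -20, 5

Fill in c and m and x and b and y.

Rows 1 and 2 both sum to 47, so that's the common total.
Column 6: 18 + 14 + 15 + 15 + 7 − 20 = 49, so its missing entry is 47 − 49 = -2.
Row 6: 12 + 0 + 1 − 1 − 2 + 31 = 41, so its missing entry is 47 − 41 = 6.
Column 2: 12 + 16 − 3 + 13 + 3 + 6 = 47, so its missing entry is 47 − 47 = 0.
Row 7: -1 + 0 + 42 + 6 − 20 + 5 = 32, so its missing entry is 47 − 32 = 15.
Row 5: 6 + 3 + 1 + 5 + 7 + 20 = 42, so its missing entry is 47 − 42 = 5.

c = 5, m = 15, x = 0, b = 6, y = -2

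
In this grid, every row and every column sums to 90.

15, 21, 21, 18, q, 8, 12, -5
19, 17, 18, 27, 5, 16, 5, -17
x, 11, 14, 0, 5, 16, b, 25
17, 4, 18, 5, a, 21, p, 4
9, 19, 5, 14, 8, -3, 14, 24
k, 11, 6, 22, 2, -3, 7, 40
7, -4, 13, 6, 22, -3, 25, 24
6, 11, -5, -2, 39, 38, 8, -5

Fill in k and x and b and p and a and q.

k = 5, x = 12, b = 7, p = 12, a = 9, q = 0

Row 1: 15 + 21 + 21 + 18 + 8 + 12 − 5 = 90, so its missing entry is 90 − 90 = 0.
Column 5: 0 + 5 + 5 + 8 + 2 + 22 + 39 = 81, so its missing entry is 90 − 81 = 9.
Row 6: 11 + 6 + 22 + 2 − 3 + 7 + 40 = 85, so its missing entry is 90 − 85 = 5.
Column 1: 15 + 19 + 17 + 9 + 5 + 7 + 6 = 78, so its missing entry is 90 − 78 = 12.
Row 3: 12 + 11 + 14 + 0 + 5 + 16 + 25 = 83, so its missing entry is 90 − 83 = 7.
Row 4: 17 + 4 + 18 + 5 + 9 + 21 + 4 = 78, so its missing entry is 90 − 78 = 12.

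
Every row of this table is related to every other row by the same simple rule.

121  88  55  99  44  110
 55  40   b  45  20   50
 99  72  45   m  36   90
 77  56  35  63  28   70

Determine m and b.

Each row is a constant multiple of every other row — this is a multiplication table with the headers hidden.
Row 3 is 72/88 = 9/11 times row 1, so its entry in column 4 is 99 × 9/11 = 81.
Row 2 is 40/88 = 5/11 times row 1, so its entry in column 3 is 55 × 5/11 = 25.

m = 81, b = 25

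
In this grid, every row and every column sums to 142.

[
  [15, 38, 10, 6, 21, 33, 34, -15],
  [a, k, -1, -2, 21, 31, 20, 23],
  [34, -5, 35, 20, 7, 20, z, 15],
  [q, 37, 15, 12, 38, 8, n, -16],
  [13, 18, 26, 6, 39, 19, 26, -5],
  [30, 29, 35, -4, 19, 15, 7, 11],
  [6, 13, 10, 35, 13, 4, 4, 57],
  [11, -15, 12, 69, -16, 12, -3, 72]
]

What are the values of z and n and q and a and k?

The known cells in column 2 total 115, leaving 142 − 115 = 27 for the blank.
The known cells in row 3 total 126, leaving 142 − 126 = 16 for the blank.
The known cells in column 7 total 104, leaving 142 − 104 = 38 for the blank.
The known cells in row 4 total 132, leaving 142 − 132 = 10 for the blank.
The known cells in row 2 total 119, leaving 142 − 119 = 23 for the blank.

z = 16, n = 38, q = 10, a = 23, k = 27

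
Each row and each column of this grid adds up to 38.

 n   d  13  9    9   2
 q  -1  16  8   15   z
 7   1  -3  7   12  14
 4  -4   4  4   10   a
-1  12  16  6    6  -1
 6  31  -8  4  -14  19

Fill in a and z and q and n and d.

Column 2 has -1 + 1 − 4 + 12 + 31 = 39; the blank must be 38 − 39 = -1.
Row 1 has -1 + 13 + 9 + 9 + 2 = 32; the blank must be 38 − 32 = 6.
Column 1 has 6 + 7 + 4 − 1 + 6 = 22; the blank must be 38 − 22 = 16.
Row 2 has 16 − 1 + 16 + 8 + 15 = 54; the blank must be 38 − 54 = -16.
Row 4 has 4 − 4 + 4 + 4 + 10 = 18; the blank must be 38 − 18 = 20.

a = 20, z = -16, q = 16, n = 6, d = -1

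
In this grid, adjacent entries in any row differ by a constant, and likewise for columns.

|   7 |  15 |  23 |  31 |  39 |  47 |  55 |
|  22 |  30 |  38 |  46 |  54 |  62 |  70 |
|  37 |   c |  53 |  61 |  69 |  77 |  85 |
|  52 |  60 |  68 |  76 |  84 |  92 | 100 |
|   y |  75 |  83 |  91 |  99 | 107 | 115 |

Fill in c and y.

Along each row the entries change by 8 per step; down each column they change by 15.
Row 3: from 37 at column 1, stepping by 8 to column 2 gives 45.
Row 5: from 75 at column 2, stepping by 8 to column 1 gives 67.

c = 45, y = 67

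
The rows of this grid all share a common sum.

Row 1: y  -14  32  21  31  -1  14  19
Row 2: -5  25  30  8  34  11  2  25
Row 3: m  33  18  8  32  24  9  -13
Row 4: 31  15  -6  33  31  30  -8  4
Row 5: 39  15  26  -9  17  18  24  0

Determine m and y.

m = 19, y = 28

The complete rows each total 130.
Row 3 is missing 130 − 111 = 19 (since 33 + 18 + 8 + 32 + 24 + 9 − 13 = 111).
Row 1 is missing 130 − 102 = 28 (since -14 + 32 + 21 + 31 − 1 + 14 + 19 = 102).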